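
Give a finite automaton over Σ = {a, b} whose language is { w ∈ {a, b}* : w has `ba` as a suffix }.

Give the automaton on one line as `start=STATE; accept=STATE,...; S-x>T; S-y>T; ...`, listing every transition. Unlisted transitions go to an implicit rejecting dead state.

start=S0; accept=S2; S0-a>S0; S0-b>S1; S1-a>S2; S1-b>S1; S2-a>S0; S2-b>S1

Remember how much of `ba` the current input suffix matches. State S0 means no match yet; S1 means the last symbol is `b`; S2 means the last 2 symbols are `ba`. Only S2 accepts. On a mismatch, fall back to the longest proper suffix that is still a prefix of `ba`.
3 states suffice.
        a   b  
>  S0   S0  S1 
   S1   S2  S1 
 * S2   S0  S1 
(> = start, * = accepting)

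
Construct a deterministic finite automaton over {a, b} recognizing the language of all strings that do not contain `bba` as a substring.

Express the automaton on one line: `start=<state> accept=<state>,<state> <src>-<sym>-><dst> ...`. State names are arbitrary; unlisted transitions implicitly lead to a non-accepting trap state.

Track partial matches of the forbidden pattern `bba`. State s3 is a dead state reached once `bba` has occurred; every other state accepts. s0 means no part of `bba` is currently matched.
With 4 states:
        a   b  
>* s0   s0  s1 
 * s1   s0  s2 
 * s2   s3  s2 
   s3   s3  s3 
(> = start, * = accepting)

start=s0 accept=s0,s1,s2 s0-a->s0 s0-b->s1 s1-a->s0 s1-b->s2 s2-a->s3 s2-b->s2 s3-a->s3 s3-b->s3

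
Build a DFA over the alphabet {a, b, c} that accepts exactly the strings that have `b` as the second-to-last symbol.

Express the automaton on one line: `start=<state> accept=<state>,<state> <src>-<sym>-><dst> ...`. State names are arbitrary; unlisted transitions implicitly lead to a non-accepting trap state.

Because acceptance depends on a position counted from the end, the machine has to buffer the most recent 2 symbols. Make each state the string of the last up-to-2 symbols read; on input `x` shift the window left and append `x`. Accept when the buffered window has length 2 and begins with `b`.
13 states suffice.
          a    b    c  
>  q0     q1   q2   q3 
   q1     q4   q5   q6 
   q2     q7   q8   q9 
   q3    q10  q11  q12 
   q4     q4   q5   q6 
   q5     q7   q8   q9 
   q6    q10  q11  q12 
 * q7     q4   q5   q6 
 * q8     q7   q8   q9 
 * q9    q10  q11  q12 
   q10    q4   q5   q6 
   q11    q7   q8   q9 
   q12   q10  q11  q12 
(> = start, * = accepting)

start=q0 accept=q7,q8,q9 q0-a->q1 q0-b->q2 q0-c->q3 q1-a->q4 q1-b->q5 q1-c->q6 q2-a->q7 q2-b->q8 q2-c->q9 q3-a->q10 q3-b->q11 q3-c->q12 q4-a->q4 q4-b->q5 q4-c->q6 q5-a->q7 q5-b->q8 q5-c->q9 q6-a->q10 q6-b->q11 q6-c->q12 q7-a->q4 q7-b->q5 q7-c->q6 q8-a->q7 q8-b->q8 q8-c->q9 q9-a->q10 q9-b->q11 q9-c->q12 q10-a->q4 q10-b->q5 q10-c->q6 q11-a->q7 q11-b->q8 q11-c->q9 q12-a->q10 q12-b->q11 q12-c->q12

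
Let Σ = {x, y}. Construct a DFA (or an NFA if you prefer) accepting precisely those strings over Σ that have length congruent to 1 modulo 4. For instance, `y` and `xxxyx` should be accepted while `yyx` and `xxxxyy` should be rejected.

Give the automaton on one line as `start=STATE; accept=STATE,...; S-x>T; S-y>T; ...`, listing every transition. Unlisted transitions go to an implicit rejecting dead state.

start=A; accept=B; A-x>B; A-y>B; B-x>C; B-y>C; C-x>D; C-y>D; D-x>A; D-y>A

Count input length modulo 4: every symbol advances one step around the cycle A → B → C → D → A. Accept at B.
With 4 states:
       x  y 
>  A   B  B 
 * B   C  C 
   C   D  D 
   D   A  A 
(> = start, * = accepting)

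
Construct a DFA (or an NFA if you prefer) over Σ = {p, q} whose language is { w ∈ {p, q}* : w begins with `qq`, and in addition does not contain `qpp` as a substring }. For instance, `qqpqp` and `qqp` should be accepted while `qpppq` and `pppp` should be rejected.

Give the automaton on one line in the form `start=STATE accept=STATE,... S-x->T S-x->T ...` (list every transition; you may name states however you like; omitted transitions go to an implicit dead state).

start=s0 accept=s3,s4 s0-p->s1 s0-q->s2 s1-p->s1 s1-q->s1 s2-p->s1 s2-q->s3 s3-p->s4 s3-q->s3 s4-p->s1 s4-q->s3

Run two small machines in parallel and take their product. The first has 4 states tracking whether the input so far still matches the prefix `qq`; the second has 4 states tracking partial matches of the forbidden pattern `qpp`. A product state is a pair (one from each), accepting exactly when both do. Equivalent product states are then merged.
        p   q  
>  s0   s1  s2 
   s1   s1  s1 
   s2   s1  s3 
 * s3   s4  s3 
 * s4   s1  s3 
(> = start, * = accepting)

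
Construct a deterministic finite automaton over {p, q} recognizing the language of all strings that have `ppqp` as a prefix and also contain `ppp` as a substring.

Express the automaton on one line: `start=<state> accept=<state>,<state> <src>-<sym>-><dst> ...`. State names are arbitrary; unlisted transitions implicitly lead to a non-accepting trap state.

start=s0 accept=s8 s0-p->s1 s0-q->s2 s1-p->s3 s1-q->s2 s2-p->s2 s2-q->s2 s3-p->s2 s3-q->s4 s4-p->s5 s4-q->s2 s5-p->s6 s5-q->s7 s6-p->s8 s6-q->s7 s7-p->s5 s7-q->s7 s8-p->s8 s8-q->s8

Run two small machines in parallel and take their product. The first has 6 states tracking whether the input so far still matches the prefix `ppqp`; the second has 4 states tracking whether and how much of `ppp` has been seen. A product state is a pair (one from each), accepting exactly when both do. After merging equivalent states the machine shrinks.
        p   q  
>  s0   s1  s2 
   s1   s3  s2 
   s2   s2  s2 
   s3   s2  s4 
   s4   s5  s2 
   s5   s6  s7 
   s6   s8  s7 
   s7   s5  s7 
 * s8   s8  s8 
(> = start, * = accepting)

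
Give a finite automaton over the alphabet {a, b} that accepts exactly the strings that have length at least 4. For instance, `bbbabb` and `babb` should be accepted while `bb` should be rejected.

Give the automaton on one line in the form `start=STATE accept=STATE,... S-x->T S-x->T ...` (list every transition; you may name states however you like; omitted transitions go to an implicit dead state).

start=q0 accept=q4,q5 q0-a->q1 q0-b->q1 q1-a->q2 q1-b->q2 q2-a->q3 q2-b->q3 q3-a->q4 q3-b->q4 q4-a->q5 q4-b->q5 q5-a->q5 q5-b->q5

Count input length up to 5: every symbol moves from q0 toward q5, which means 'more than 4' and absorbs. Accept from {q4, q5}.
6 states suffice.
        a   b  
>  q0   q1  q1 
   q1   q2  q2 
   q2   q3  q3 
   q3   q4  q4 
 * q4   q5  q5 
 * q5   q5  q5 
(> = start, * = accepting)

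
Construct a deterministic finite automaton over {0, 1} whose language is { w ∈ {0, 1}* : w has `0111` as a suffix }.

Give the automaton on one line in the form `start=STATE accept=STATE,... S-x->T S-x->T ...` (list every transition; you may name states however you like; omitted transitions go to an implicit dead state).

Remember how much of `0111` the current input suffix matches. State S0 means no match yet; S1 means the last symbol is `0`; S2 means the last 2 symbols are `01`; S3 means the last 3 symbols are `011`; S4 means the last 4 symbols are `0111`. Only S4 accepts. On a mismatch, fall back to the longest proper suffix that is still a prefix of `0111`.
With 5 states:
        0   1  
>  S0   S1  S0 
   S1   S1  S2 
   S2   S1  S3 
   S3   S1  S4 
 * S4   S1  S0 
(> = start, * = accepting)

start=S0 accept=S4 S0-0->S1 S0-1->S0 S1-0->S1 S1-1->S2 S2-0->S1 S2-1->S3 S3-0->S1 S3-1->S4 S4-0->S1 S4-1->S0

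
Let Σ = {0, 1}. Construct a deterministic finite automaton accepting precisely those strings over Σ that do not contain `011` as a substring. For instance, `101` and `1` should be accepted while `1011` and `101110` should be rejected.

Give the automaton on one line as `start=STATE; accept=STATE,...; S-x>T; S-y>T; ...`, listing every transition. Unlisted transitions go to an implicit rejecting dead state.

start=s0; accept=s0,s1,s2; s0-0>s1; s0-1>s0; s1-0>s1; s1-1>s2; s2-0>s1; s2-1>s3; s3-0>s3; s3-1>s3

Track partial matches of the forbidden pattern `011`. State s3 is a dead state reached once `011` has occurred; every other state accepts. s0 means no part of `011` is currently matched.
        0   1  
>* s0   s1  s0 
 * s1   s1  s2 
 * s2   s1  s3 
   s3   s3  s3 
(> = start, * = accepting)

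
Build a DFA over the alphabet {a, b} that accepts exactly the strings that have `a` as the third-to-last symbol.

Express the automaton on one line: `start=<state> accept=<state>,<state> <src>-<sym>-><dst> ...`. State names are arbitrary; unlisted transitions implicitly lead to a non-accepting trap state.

A DFA must remember the last 3 symbols (since which symbol is third-to-last isn't known until the input ends). Use one state per possible window of the last ≤3 symbols; accept from those whose window starts with `a`.
          a    b  
>  q0     q1   q2 
   q1     q3   q4 
   q2     q5   q6 
   q3     q7   q8 
   q4     q9  q10 
   q5    q11  q12 
   q6    q13  q14 
 * q7     q7   q8 
 * q8     q9  q10 
 * q9    q11  q12 
 * q10   q13  q14 
   q11    q7   q8 
   q12    q9  q10 
   q13   q11  q12 
   q14   q13  q14 
(> = start, * = accepting)

start=q0 accept=q7,q8,q9,q10 q0-a->q1 q0-b->q2 q1-a->q3 q1-b->q4 q2-a->q5 q2-b->q6 q3-a->q7 q3-b->q8 q4-a->q9 q4-b->q10 q5-a->q11 q5-b->q12 q6-a->q13 q6-b->q14 q7-a->q7 q7-b->q8 q8-a->q9 q8-b->q10 q9-a->q11 q9-b->q12 q10-a->q13 q10-b->q14 q11-a->q7 q11-b->q8 q12-a->q9 q12-b->q10 q13-a->q11 q13-b->q12 q14-a->q13 q14-b->q14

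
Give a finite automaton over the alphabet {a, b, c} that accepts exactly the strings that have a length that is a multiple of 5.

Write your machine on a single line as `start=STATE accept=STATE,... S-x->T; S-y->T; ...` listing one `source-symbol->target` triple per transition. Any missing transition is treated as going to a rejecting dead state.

Only the length mod 5 matters, so use a 5-cycle: from any state, every input symbol moves to the next state, wrapping q4 back to q0. Mark q0 accepting.
With 5 states:
        a   b   c  
>* q0   q1  q1  q1 
   q1   q2  q2  q2 
   q2   q3  q3  q3 
   q3   q4  q4  q4 
   q4   q0  q0  q0 
(> = start, * = accepting)

start=q0; accept=q0; q0-a->q1; q0-b->q1; q0-c->q1; q1-a->q2; q1-b->q2; q1-c->q2; q2-a->q3; q2-b->q3; q2-c->q3; q3-a->q4; q3-b->q4; q3-c->q4; q4-a->q0; q4-b->q0; q4-c->q0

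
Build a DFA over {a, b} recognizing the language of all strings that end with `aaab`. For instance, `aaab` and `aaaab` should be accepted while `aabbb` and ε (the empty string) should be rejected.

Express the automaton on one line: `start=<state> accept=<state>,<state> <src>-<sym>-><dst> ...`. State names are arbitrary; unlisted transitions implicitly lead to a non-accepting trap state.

Remember how much of `aaab` the current input suffix matches. State q0 means no match yet; q1 means the last symbol is `a`; q2 means the last 2 symbols are `aa`; q3 means the last 3 symbols are `aaa`; q4 means the last 4 symbols are `aaab`. Only q4 accepts. On a mismatch, fall back to the longest proper suffix that is still a prefix of `aaab`.
5 states suffice.
        a   b  
>  q0   q1  q0 
   q1   q2  q0 
   q2   q3  q0 
   q3   q3  q4 
 * q4   q1  q0 
(> = start, * = accepting)

start=q0 accept=q4 q0-a->q1 q0-b->q0 q1-a->q2 q1-b->q0 q2-a->q3 q2-b->q0 q3-a->q3 q3-b->q4 q4-a->q1 q4-b->q0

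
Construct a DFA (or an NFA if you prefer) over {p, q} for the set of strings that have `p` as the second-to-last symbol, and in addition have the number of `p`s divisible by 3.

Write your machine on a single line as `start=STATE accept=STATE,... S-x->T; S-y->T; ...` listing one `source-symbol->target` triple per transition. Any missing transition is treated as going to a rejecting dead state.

Run two small machines in parallel and take their product. One (7 states) tracks the last 2 symbols read; the other (3 states) tracks the count of `p`s modulo 3. Each combined state is a pair, one component from each; accept when both components accept. Equivalent product states are then merged.
With 7 states:
       p  q 
>  A   B  A 
   B   C  B 
   C   D  E 
 * D   B  F 
   E   G  E 
 * F   B  A 
   G   B  F 
(> = start, * = accepting)

start=A; accept=D,F; A-p->B; A-q->A; B-p->C; B-q->B; C-p->D; C-q->E; D-p->B; D-q->F; E-p->G; E-q->E; F-p->B; F-q->A; G-p->B; G-q->F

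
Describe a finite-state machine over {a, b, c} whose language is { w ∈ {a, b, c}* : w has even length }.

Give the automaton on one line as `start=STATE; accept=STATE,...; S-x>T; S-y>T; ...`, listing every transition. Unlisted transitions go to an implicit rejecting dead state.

Only the length mod 2 matters, so use a 2-cycle: from any state, every input symbol moves to the next state, wrapping q1 back to q0. Mark q0 accepting.
With 2 states:
        a   b   c  
>* q0   q1  q1  q1 
   q1   q0  q0  q0 
(> = start, * = accepting)

start=q0; accept=q0; q0-a>q1; q0-b>q1; q0-c>q1; q1-a>q0; q1-b>q0; q1-c>q0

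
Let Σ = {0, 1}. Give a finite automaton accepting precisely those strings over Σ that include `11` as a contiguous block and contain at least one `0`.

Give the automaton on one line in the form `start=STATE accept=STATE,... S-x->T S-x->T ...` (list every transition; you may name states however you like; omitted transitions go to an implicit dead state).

Run two small machines in parallel and take their product. The first has 3 states tracking whether and how much of `11` has been seen; the second has 3 states tracking the count of `0`s, saturating at 2. A product state is a pair (one from each), accepting exactly when both do.
        0   1  
>  q0   q1  q2 
   q1   q3  q4 
   q2   q1  q5 
   q3   q3  q6 
   q4   q3  q7 
   q5   q7  q5 
   q6   q3  q8 
 * q7   q8  q7 
 * q8   q8  q8 
(> = start, * = accepting)

start=q0 accept=q7,q8 q0-0->q1 q0-1->q2 q1-0->q3 q1-1->q4 q2-0->q1 q2-1->q5 q3-0->q3 q3-1->q6 q4-0->q3 q4-1->q7 q5-0->q7 q5-1->q5 q6-0->q3 q6-1->q8 q7-0->q8 q7-1->q7 q8-0->q8 q8-1->q8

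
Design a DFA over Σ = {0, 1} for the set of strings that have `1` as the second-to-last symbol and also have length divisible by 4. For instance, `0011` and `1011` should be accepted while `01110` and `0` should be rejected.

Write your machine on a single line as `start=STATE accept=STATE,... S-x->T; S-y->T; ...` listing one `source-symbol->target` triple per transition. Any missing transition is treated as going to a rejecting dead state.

Handle the two conditions separately and then intersect. The first has 7 states tracking the last 2 symbols read; the second has 4 states tracking the input length modulo 4. A product state is a pair (one from each), accepting exactly when both do.
19 states suffice.
          0    1  
>  S0     S1   S2 
   S1     S3   S4 
   S2     S5   S6 
   S3     S7   S8 
   S4     S9  S10 
   S5     S7   S8 
   S6     S9  S10 
   S7    S11  S12 
   S8    S13  S14 
   S9    S11  S12 
   S10   S13  S14 
   S11   S15  S16 
   S12   S17  S18 
 * S13   S15  S16 
 * S14   S17  S18 
   S15    S3   S4 
   S16    S5   S6 
   S17    S3   S4 
   S18    S5   S6 
(> = start, * = accepting)

start=S0; accept=S13,S14; S0-0->S1; S0-1->S2; S1-0->S3; S1-1->S4; S2-0->S5; S2-1->S6; S3-0->S7; S3-1->S8; S4-0->S9; S4-1->S10; S5-0->S7; S5-1->S8; S6-0->S9; S6-1->S10; S7-0->S11; S7-1->S12; S8-0->S13; S8-1->S14; S9-0->S11; S9-1->S12; S10-0->S13; S10-1->S14; S11-0->S15; S11-1->S16; S12-0->S17; S12-1->S18; S13-0->S15; S13-1->S16; S14-0->S17; S14-1->S18; S15-0->S3; S15-1->S4; S16-0->S5; S16-1->S6; S17-0->S3; S17-1->S4; S18-0->S5; S18-1->S6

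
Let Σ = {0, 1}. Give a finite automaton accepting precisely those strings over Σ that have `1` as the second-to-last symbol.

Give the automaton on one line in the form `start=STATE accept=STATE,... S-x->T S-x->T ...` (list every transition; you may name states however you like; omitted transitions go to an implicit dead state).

start=S0 accept=S5,S6 S0-0->S1 S0-1->S2 S1-0->S3 S1-1->S4 S2-0->S5 S2-1->S6 S3-0->S3 S3-1->S4 S4-0->S5 S4-1->S6 S5-0->S3 S5-1->S4 S6-0->S5 S6-1->S6

Because acceptance depends on a position counted from the end, the machine has to buffer the most recent 2 symbols. Make each state the string of the last up-to-2 symbols read; on input `x` shift the window left and append `x`. Accept when the buffered window has length 2 and begins with `1`.
With 7 states:
        0   1  
>  S0   S1  S2 
   S1   S3  S4 
   S2   S5  S6 
   S3   S3  S4 
   S4   S5  S6 
 * S5   S3  S4 
 * S6   S5  S6 
(> = start, * = accepting)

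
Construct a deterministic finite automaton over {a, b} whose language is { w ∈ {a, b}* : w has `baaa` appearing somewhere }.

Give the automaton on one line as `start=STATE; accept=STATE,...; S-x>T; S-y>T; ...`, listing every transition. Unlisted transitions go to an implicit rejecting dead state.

start=S0; accept=S4; S0-a>S0; S0-b>S1; S1-a>S2; S1-b>S1; S2-a>S3; S2-b>S1; S3-a>S4; S3-b>S1; S4-a>S4; S4-b>S4

Track how much of `baaa` has been matched so far: state S0 is no progress, S4 is the absorbing accept state reached once `baaa` has occurred. Intermediate states record partial matches; on a mismatch, fall back to the longest reusable overlap.
        a   b  
>  S0   S0  S1 
   S1   S2  S1 
   S2   S3  S1 
   S3   S4  S1 
 * S4   S4  S4 
(> = start, * = accepting)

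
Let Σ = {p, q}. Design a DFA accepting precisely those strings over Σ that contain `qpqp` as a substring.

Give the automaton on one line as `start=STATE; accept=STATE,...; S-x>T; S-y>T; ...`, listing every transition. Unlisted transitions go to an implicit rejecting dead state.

Track how much of `qpqp` has been matched so far: state S0 is no progress, S4 is the absorbing accept state reached once `qpqp` has occurred. Intermediate states record partial matches; on a mismatch, fall back to the longest reusable overlap.
With 5 states:
        p   q  
>  S0   S0  S1 
   S1   S2  S1 
   S2   S0  S3 
   S3   S4  S1 
 * S4   S4  S4 
(> = start, * = accepting)

start=S0; accept=S4; S0-p>S0; S0-q>S1; S1-p>S2; S1-q>S1; S2-p>S0; S2-q>S3; S3-p>S4; S3-q>S1; S4-p>S4; S4-q>S4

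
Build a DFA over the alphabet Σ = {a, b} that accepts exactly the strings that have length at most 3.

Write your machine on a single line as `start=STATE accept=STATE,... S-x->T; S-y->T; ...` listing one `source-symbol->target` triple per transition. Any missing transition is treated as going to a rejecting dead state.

We only need to distinguish lengths 0, 1, …, 3, and '>3'. Chain S0 → S1 → S2 → S3 → S4 on every symbol, with S4 looping. Accepting states: {S0, S1, S2, S3}.
A 5-state machine:
        a   b  
>* S0   S1  S1 
 * S1   S2  S2 
 * S2   S3  S3 
 * S3   S4  S4 
   S4   S4  S4 
(> = start, * = accepting)

start=S0; accept=S0,S1,S2,S3; S0-a->S1; S0-b->S1; S1-a->S2; S1-b->S2; S2-a->S3; S2-b->S3; S3-a->S4; S3-b->S4; S4-a->S4; S4-b->S4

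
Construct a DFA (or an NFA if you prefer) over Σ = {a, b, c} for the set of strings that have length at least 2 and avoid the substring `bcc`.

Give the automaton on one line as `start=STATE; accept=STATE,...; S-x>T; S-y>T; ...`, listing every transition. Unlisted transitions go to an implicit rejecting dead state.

Run two small machines in parallel and take their product. The first has 4 states tracking the input length, saturating at 3; the second has 4 states tracking partial matches of the forbidden pattern `bcc`. A product state is a pair (one from each), accepting exactly when both do.
        a   b   c  
>  s0   s1  s2  s1 
   s1   s3  s4  s3 
   s2   s3  s4  s5 
 * s3   s6  s7  s6 
 * s4   s6  s7  s8 
 * s5   s6  s7  s9 
 * s6   s6  s7  s6 
 * s7   s6  s7  s8 
 * s8   s6  s7  s9 
   s9   s9  s9  s9 
(> = start, * = accepting)

start=s0; accept=s3,s4,s5,s6,s7,s8; s0-a>s1; s0-b>s2; s0-c>s1; s1-a>s3; s1-b>s4; s1-c>s3; s2-a>s3; s2-b>s4; s2-c>s5; s3-a>s6; s3-b>s7; s3-c>s6; s4-a>s6; s4-b>s7; s4-c>s8; s5-a>s6; s5-b>s7; s5-c>s9; s6-a>s6; s6-b>s7; s6-c>s6; s7-a>s6; s7-b>s7; s7-c>s8; s8-a>s6; s8-b>s7; s8-c>s9; s9-a>s9; s9-b>s9; s9-c>s9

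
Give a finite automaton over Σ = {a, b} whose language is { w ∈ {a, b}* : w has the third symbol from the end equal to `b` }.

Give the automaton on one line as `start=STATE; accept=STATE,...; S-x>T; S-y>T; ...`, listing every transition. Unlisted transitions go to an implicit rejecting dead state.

A DFA must remember the last 3 symbols (since which symbol is third-to-last isn't known until the input ends). Use one state per possible window of the last ≤3 symbols; accept from those whose window starts with `b`.
A 15-state machine:
          a    b  
>  q0     q1   q2 
   q1     q3   q4 
   q2     q5   q6 
   q3     q7   q8 
   q4     q9  q10 
   q5    q11  q12 
   q6    q13  q14 
   q7     q7   q8 
   q8     q9  q10 
   q9    q11  q12 
   q10   q13  q14 
 * q11    q7   q8 
 * q12    q9  q10 
 * q13   q11  q12 
 * q14   q13  q14 
(> = start, * = accepting)

start=q0; accept=q11,q12,q13,q14; q0-a>q1; q0-b>q2; q1-a>q3; q1-b>q4; q2-a>q5; q2-b>q6; q3-a>q7; q3-b>q8; q4-a>q9; q4-b>q10; q5-a>q11; q5-b>q12; q6-a>q13; q6-b>q14; q7-a>q7; q7-b>q8; q8-a>q9; q8-b>q10; q9-a>q11; q9-b>q12; q10-a>q13; q10-b>q14; q11-a>q7; q11-b>q8; q12-a>q9; q12-b>q10; q13-a>q11; q13-b>q12; q14-a>q13; q14-b>q14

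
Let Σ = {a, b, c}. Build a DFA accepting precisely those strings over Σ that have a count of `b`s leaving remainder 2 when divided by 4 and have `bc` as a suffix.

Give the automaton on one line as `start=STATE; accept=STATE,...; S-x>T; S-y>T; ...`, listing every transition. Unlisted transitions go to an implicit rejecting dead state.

start=q0; accept=q5; q0-a>q0; q0-b>q1; q0-c>q0; q1-a>q1; q1-b>q2; q1-c>q1; q2-a>q3; q2-b>q4; q2-c>q5; q3-a>q3; q3-b>q4; q3-c>q3; q4-a>q4; q4-b>q0; q4-c>q4; q5-a>q3; q5-b>q4; q5-c>q3

Build one automaton per condition and run them in lockstep. The first has 4 states tracking the count of `b`s modulo 4; the second has 3 states tracking how much of the suffix `bc` has currently been matched. A product state is a pair (one from each), accepting exactly when both do. After merging equivalent states the machine shrinks.
        a   b   c  
>  q0   q0  q1  q0 
   q1   q1  q2  q1 
   q2   q3  q4  q5 
   q3   q3  q4  q3 
   q4   q4  q0  q4 
 * q5   q3  q4  q3 
(> = start, * = accepting)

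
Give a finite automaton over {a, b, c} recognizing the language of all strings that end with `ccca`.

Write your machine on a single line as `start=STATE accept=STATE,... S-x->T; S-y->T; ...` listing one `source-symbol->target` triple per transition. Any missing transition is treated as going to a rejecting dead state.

start=s0; accept=s4; s0-a->s0; s0-b->s0; s0-c->s1; s1-a->s0; s1-b->s0; s1-c->s2; s2-a->s0; s2-b->s0; s2-c->s3; s3-a->s4; s3-b->s0; s3-c->s3; s4-a->s0; s4-b->s0; s4-c->s1

Remember how much of `ccca` the current input suffix matches. State s0 means no match yet; s1 means the last symbol is `c`; s2 means the last 2 symbols are `cc`; s3 means the last 3 symbols are `ccc`; s4 means the last 4 symbols are `ccca`. Only s4 accepts. On a mismatch, fall back to the longest proper suffix that is still a prefix of `ccca`.
With 5 states:
        a   b   c  
>  s0   s0  s0  s1 
   s1   s0  s0  s2 
   s2   s0  s0  s3 
   s3   s4  s0  s3 
 * s4   s0  s0  s1 
(> = start, * = accepting)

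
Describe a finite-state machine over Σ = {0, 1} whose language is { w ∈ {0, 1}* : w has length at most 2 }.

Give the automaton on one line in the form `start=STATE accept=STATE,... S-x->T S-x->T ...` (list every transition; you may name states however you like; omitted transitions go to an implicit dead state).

start=A accept=A,B,C A-0->B A-1->B B-0->C B-1->C C-0->D C-1->D D-0->D D-1->D

Count input length up to 3: every symbol moves from A toward D, which means 'more than 2' and absorbs. Accept from {A, B, C}.
With 4 states:
       0  1 
>* A   B  B 
 * B   C  C 
 * C   D  D 
   D   D  D 
(> = start, * = accepting)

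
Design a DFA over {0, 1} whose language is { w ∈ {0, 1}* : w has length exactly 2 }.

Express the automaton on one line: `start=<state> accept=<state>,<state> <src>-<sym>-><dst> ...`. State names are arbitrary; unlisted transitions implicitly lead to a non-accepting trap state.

start=q0 accept=q2 q0-0->q1 q0-1->q1 q1-0->q2 q1-1->q2 q2-0->q3 q2-1->q3 q3-0->q3 q3-1->q3

Count input length up to 3: every symbol moves from q0 toward q3, which means 'more than 2' and absorbs. Accept from {q2}.
4 states suffice.
        0   1  
>  q0   q1  q1 
   q1   q2  q2 
 * q2   q3  q3 
   q3   q3  q3 
(> = start, * = accepting)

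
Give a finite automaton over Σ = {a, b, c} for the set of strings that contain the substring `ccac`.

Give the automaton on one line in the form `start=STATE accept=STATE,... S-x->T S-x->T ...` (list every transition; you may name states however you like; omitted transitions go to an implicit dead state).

States q0..q3 record the length of the longest prefix of `ccac` that matches the current input suffix. Reaching q4 means `ccac` has been seen, and we stay there forever. Accept from q4.
A 5-state machine:
        a   b   c  
>  q0   q0  q0  q1 
   q1   q0  q0  q2 
   q2   q3  q0  q2 
   q3   q0  q0  q4 
 * q4   q4  q4  q4 
(> = start, * = accepting)

start=q0 accept=q4 q0-a->q0 q0-b->q0 q0-c->q1 q1-a->q0 q1-b->q0 q1-c->q2 q2-a->q3 q2-b->q0 q2-c->q2 q3-a->q0 q3-b->q0 q3-c->q4 q4-a->q4 q4-b->q4 q4-c->q4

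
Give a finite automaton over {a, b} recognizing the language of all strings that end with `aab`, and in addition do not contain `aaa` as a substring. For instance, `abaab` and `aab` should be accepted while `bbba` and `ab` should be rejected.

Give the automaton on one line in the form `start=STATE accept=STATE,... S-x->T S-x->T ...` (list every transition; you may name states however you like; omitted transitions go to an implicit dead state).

start=s0 accept=s4 s0-a->s1 s0-b->s0 s1-a->s2 s1-b->s0 s2-a->s3 s2-b->s4 s3-a->s3 s3-b->s3 s4-a->s1 s4-b->s0

Handle the two conditions separately and then intersect. The first has 4 states tracking how much of the suffix `aab` has currently been matched; the second has 4 states tracking partial matches of the forbidden pattern `aaa`. A product state is a pair (one from each), accepting exactly when both do. Equivalent product states are then merged.
        a   b  
>  s0   s1  s0 
   s1   s2  s0 
   s2   s3  s4 
   s3   s3  s3 
 * s4   s1  s0 
(> = start, * = accepting)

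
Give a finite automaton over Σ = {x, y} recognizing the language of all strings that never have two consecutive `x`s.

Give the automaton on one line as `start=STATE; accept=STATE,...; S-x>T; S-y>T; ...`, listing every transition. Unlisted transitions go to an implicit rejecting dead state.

start=q0; accept=q0,q1; q0-x>q1; q0-y>q0; q1-x>q2; q1-y>q0; q2-x>q2; q2-y>q2

This is the complement of 'contains `xx`'. Use the same substring-matching states — q0 through q2 holding how much of `xx` has just been matched — but flip the accepting set: everything except the trap q2 accepts.
With 3 states:
        x   y  
>* q0   q1  q0 
 * q1   q2  q0 
   q2   q2  q2 
(> = start, * = accepting)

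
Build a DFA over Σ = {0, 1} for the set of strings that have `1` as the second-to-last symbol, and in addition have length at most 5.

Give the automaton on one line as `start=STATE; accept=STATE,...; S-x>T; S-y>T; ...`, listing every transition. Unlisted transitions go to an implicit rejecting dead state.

Build one automaton per condition and run them in lockstep. One (7 states) tracks the last 2 symbols read; the other (7 states) tracks the input length, saturating at 6. Each combined state is a pair, one component from each; accept when both components accept.
          0    1  
>  S0     S1   S2 
   S1     S3   S4 
   S2     S5   S6 
   S3     S7   S8 
   S4     S9  S10 
 * S5     S7   S8 
 * S6     S9  S10 
   S7    S11  S12 
   S8    S13  S14 
 * S9    S11  S12 
 * S10   S13  S14 
   S11   S15  S16 
   S12   S17  S18 
 * S13   S15  S16 
 * S14   S17  S18 
   S15   S19  S20 
   S16   S21  S22 
 * S17   S19  S20 
 * S18   S21  S22 
   S19   S19  S20 
   S20   S21  S22 
   S21   S19  S20 
   S22   S21  S22 
(> = start, * = accepting)

start=S0; accept=S5,S6,S9,S10,S13,S14,S17,S18; S0-0>S1; S0-1>S2; S1-0>S3; S1-1>S4; S2-0>S5; S2-1>S6; S3-0>S7; S3-1>S8; S4-0>S9; S4-1>S10; S5-0>S7; S5-1>S8; S6-0>S9; S6-1>S10; S7-0>S11; S7-1>S12; S8-0>S13; S8-1>S14; S9-0>S11; S9-1>S12; S10-0>S13; S10-1>S14; S11-0>S15; S11-1>S16; S12-0>S17; S12-1>S18; S13-0>S15; S13-1>S16; S14-0>S17; S14-1>S18; S15-0>S19; S15-1>S20; S16-0>S21; S16-1>S22; S17-0>S19; S17-1>S20; S18-0>S21; S18-1>S22; S19-0>S19; S19-1>S20; S20-0>S21; S20-1>S22; S21-0>S19; S21-1>S20; S22-0>S21; S22-1>S22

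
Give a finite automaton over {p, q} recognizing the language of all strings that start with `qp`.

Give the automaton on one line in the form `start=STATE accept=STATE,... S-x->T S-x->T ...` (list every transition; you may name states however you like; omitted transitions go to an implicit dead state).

Check the first 2 symbols one by one: A through B record how many have matched `qp` so far; any wrong symbol goes to the dead state D. After all 2 match we enter the accepting sink C.
4 states suffice.
       p  q 
>  A   D  B 
   B   C  D 
 * C   C  C 
   D   D  D 
(> = start, * = accepting)

start=A accept=C A-p->D A-q->B B-p->C B-q->D C-p->C C-q->C D-p->D D-q->D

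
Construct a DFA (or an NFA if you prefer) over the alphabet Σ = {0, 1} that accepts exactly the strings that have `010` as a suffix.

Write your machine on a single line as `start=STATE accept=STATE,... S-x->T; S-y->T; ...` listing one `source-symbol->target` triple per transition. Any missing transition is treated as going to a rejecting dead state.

Remember how much of `010` the current input suffix matches. State q0 means no match yet; q1 means the last symbol is `0`; q2 means the last 2 symbols are `01`; q3 means the last 3 symbols are `010`. Only q3 accepts. On a mismatch, fall back to the longest proper suffix that is still a prefix of `010`.
A 4-state machine:
        0   1  
>  q0   q1  q0 
   q1   q1  q2 
   q2   q3  q0 
 * q3   q1  q2 
(> = start, * = accepting)

start=q0; accept=q3; q0-0->q1; q0-1->q0; q1-0->q1; q1-1->q2; q2-0->q3; q2-1->q0; q3-0->q1; q3-1->q2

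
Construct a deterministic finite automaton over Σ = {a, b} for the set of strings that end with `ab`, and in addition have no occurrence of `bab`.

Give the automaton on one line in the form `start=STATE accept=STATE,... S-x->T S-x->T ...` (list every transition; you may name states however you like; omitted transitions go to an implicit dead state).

Build one automaton per condition and run them in lockstep. The first has 3 states tracking how much of the suffix `ab` has currently been matched; the second has 4 states tracking partial matches of the forbidden pattern `bab`. A product state is a pair (one from each), accepting exactly when both do. Equivalent product states are then merged.
        a   b  
>  S0   S1  S2 
   S1   S1  S3 
   S2   S4  S2 
 * S3   S4  S2 
   S4   S1  S5 
   S5   S5  S5 
(> = start, * = accepting)

start=S0 accept=S3 S0-a->S1 S0-b->S2 S1-a->S1 S1-b->S3 S2-a->S4 S2-b->S2 S3-a->S4 S3-b->S2 S4-a->S1 S4-b->S5 S5-a->S5 S5-b->S5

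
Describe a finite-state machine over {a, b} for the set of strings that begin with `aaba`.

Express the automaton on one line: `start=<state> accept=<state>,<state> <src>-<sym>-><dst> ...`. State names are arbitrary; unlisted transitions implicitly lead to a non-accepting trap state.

Walk along `aaba` while the input agrees: from q0 take `a` to q1, and so on. Any deviation drops to the rejecting sink q5. Once q4 is reached the prefix is confirmed and every continuation is accepted.
        a   b  
>  q0   q1  q5 
   q1   q2  q5 
   q2   q5  q3 
   q3   q4  q5 
 * q4   q4  q4 
   q5   q5  q5 
(> = start, * = accepting)

start=q0 accept=q4 q0-a->q1 q0-b->q5 q1-a->q2 q1-b->q5 q2-a->q5 q2-b->q3 q3-a->q4 q3-b->q5 q4-a->q4 q4-b->q4 q5-a->q5 q5-b->q5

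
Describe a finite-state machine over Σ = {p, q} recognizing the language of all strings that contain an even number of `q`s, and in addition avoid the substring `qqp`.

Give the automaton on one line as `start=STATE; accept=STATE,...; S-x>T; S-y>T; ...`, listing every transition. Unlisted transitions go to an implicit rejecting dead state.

Run two small machines in parallel and take their product. The first has 2 states tracking the count of `q`s modulo 2; the second has 4 states tracking partial matches of the forbidden pattern `qqp`. A product state is a pair (one from each), accepting exactly when both do. Equivalent product states are then merged.
With 7 states:
        p   q  
>* s0   s0  s1 
   s1   s2  s3 
   s2   s2  s4 
 * s3   s5  s6 
 * s4   s0  s6 
   s5   s5  s5 
   s6   s5  s3 
(> = start, * = accepting)

start=s0; accept=s0,s3,s4; s0-p>s0; s0-q>s1; s1-p>s2; s1-q>s3; s2-p>s2; s2-q>s4; s3-p>s5; s3-q>s6; s4-p>s0; s4-q>s6; s5-p>s5; s5-q>s5; s6-p>s5; s6-q>s3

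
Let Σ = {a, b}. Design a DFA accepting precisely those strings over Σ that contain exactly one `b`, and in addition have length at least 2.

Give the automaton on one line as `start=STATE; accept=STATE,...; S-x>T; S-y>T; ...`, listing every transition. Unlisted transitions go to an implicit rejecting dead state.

Handle the two conditions separately and then intersect. The first has 3 states tracking the count of `b`s, saturating at 2; the second has 4 states tracking the input length, saturating at 3. A product state is a pair (one from each), accepting exactly when both do. After merging equivalent states the machine shrinks.
5 states suffice.
        a   b  
>  s0   s1  s2 
   s1   s1  s3 
   s2   s3  s4 
 * s3   s3  s4 
   s4   s4  s4 
(> = start, * = accepting)

start=s0; accept=s3; s0-a>s1; s0-b>s2; s1-a>s1; s1-b>s3; s2-a>s3; s2-b>s4; s3-a>s3; s3-b>s4; s4-a>s4; s4-b>s4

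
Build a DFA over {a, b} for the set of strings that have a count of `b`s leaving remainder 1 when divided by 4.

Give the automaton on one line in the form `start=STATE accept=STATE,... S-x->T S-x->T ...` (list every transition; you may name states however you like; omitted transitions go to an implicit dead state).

start=S0 accept=S1 S0-a->S0 S0-b->S1 S1-a->S1 S1-b->S2 S2-a->S2 S2-b->S3 S3-a->S3 S3-b->S0

Keep the running count of `b`s modulo 4: each `b` advances along the cycle S0 → S1 → S2 → S3 → S0 while other symbols loop. Accept at S1.
A 4-state machine:
        a   b  
>  S0   S0  S1 
 * S1   S1  S2 
   S2   S2  S3 
   S3   S3  S0 
(> = start, * = accepting)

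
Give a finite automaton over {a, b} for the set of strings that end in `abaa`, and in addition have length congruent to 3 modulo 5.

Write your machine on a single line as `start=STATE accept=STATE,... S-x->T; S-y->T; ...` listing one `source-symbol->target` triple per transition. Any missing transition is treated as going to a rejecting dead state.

start=q0; accept=q8; q0-a->q1; q0-b->q1; q1-a->q2; q1-b->q2; q2-a->q3; q2-b->q3; q3-a->q4; q3-b->q4; q4-a->q5; q4-b->q0; q5-a->q1; q5-b->q6; q6-a->q7; q6-b->q2; q7-a->q8; q7-b->q3; q8-a->q4; q8-b->q4

Build one automaton per condition and run them in lockstep. The first has 5 states tracking how much of the suffix `abaa` has currently been matched; the second has 5 states tracking the input length modulo 5. A product state is a pair (one from each), accepting exactly when both do. Minimizing collapses redundant product states.
A 9-state machine:
        a   b  
>  q0   q1  q1 
   q1   q2  q2 
   q2   q3  q3 
   q3   q4  q4 
   q4   q5  q0 
   q5   q1  q6 
   q6   q7  q2 
   q7   q8  q3 
 * q8   q4  q4 
(> = start, * = accepting)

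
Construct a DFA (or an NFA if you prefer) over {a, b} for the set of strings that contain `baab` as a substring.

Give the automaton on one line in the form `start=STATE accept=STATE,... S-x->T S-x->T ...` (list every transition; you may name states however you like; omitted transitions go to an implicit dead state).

start=S0 accept=S4 S0-a->S0 S0-b->S1 S1-a->S2 S1-b->S1 S2-a->S3 S2-b->S1 S3-a->S0 S3-b->S4 S4-a->S4 S4-b->S4

States S0..S3 record the length of the longest prefix of `baab` that matches the current input suffix. Reaching S4 means `baab` has been seen, and we stay there forever. Accept from S4.
With 5 states:
        a   b  
>  S0   S0  S1 
   S1   S2  S1 
   S2   S3  S1 
   S3   S0  S4 
 * S4   S4  S4 
(> = start, * = accepting)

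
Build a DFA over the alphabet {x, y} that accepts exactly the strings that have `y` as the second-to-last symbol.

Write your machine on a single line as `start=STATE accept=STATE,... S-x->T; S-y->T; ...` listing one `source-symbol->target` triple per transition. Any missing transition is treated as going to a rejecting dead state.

Because acceptance depends on a position counted from the end, the machine has to buffer the most recent 2 symbols. Make each state the string of the last up-to-2 symbols read; on input `x` shift the window left and append `x`. Accept when the buffered window has length 2 and begins with `y`.
A 7-state machine:
       x  y 
>  A   B  C 
   B   D  E 
   C   F  G 
   D   D  E 
   E   F  G 
 * F   D  E 
 * G   F  G 
(> = start, * = accepting)

start=A; accept=F,G; A-x->B; A-y->C; B-x->D; B-y->E; C-x->F; C-y->G; D-x->D; D-y->E; E-x->F; E-y->G; F-x->D; F-y->E; G-x->F; G-y->G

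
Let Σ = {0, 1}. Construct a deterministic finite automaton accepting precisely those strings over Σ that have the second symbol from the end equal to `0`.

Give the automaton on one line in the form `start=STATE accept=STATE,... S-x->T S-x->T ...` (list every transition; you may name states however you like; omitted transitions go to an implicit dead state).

Because acceptance depends on a position counted from the end, the machine has to buffer the most recent 2 symbols. Make each state the string of the last up-to-2 symbols read; on input `x` shift the window left and append `x`. Accept when the buffered window has length 2 and begins with `0`.
7 states suffice.
        0   1  
>  s0   s1  s2 
   s1   s3  s4 
   s2   s5  s6 
 * s3   s3  s4 
 * s4   s5  s6 
   s5   s3  s4 
   s6   s5  s6 
(> = start, * = accepting)

start=s0 accept=s3,s4 s0-0->s1 s0-1->s2 s1-0->s3 s1-1->s4 s2-0->s5 s2-1->s6 s3-0->s3 s3-1->s4 s4-0->s5 s4-1->s6 s5-0->s3 s5-1->s4 s6-0->s5 s6-1->s6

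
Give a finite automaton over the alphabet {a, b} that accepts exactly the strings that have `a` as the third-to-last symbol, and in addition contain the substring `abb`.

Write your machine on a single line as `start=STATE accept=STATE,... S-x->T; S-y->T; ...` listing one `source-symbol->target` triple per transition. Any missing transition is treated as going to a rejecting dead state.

Build one automaton per condition and run them in lockstep. One (15 states) tracks the last 3 symbols read; the other (4 states) tracks whether and how much of `abb` has been seen. Each combined state is a pair, one component from each; accept when both components accept.
With 22 states:
          a    b  
>  S0     S1   S2 
   S1     S3   S4 
   S2     S5   S6 
   S3     S7   S8 
   S4     S9  S10 
   S5    S11  S12 
   S6    S13  S14 
   S7     S7   S8 
   S8     S9  S10 
   S9    S11  S12 
 * S10   S15  S16 
   S11    S7   S8 
   S12    S9  S10 
   S13   S11  S12 
   S14   S13  S14 
   S15   S17  S18 
   S16   S15  S16 
   S17   S19  S20 
   S18   S21  S10 
 * S19   S19  S20 
 * S20   S21  S10 
 * S21   S17  S18 
(> = start, * = accepting)

start=S0; accept=S10,S19,S20,S21; S0-a->S1; S0-b->S2; S1-a->S3; S1-b->S4; S2-a->S5; S2-b->S6; S3-a->S7; S3-b->S8; S4-a->S9; S4-b->S10; S5-a->S11; S5-b->S12; S6-a->S13; S6-b->S14; S7-a->S7; S7-b->S8; S8-a->S9; S8-b->S10; S9-a->S11; S9-b->S12; S10-a->S15; S10-b->S16; S11-a->S7; S11-b->S8; S12-a->S9; S12-b->S10; S13-a->S11; S13-b->S12; S14-a->S13; S14-b->S14; S15-a->S17; S15-b->S18; S16-a->S15; S16-b->S16; S17-a->S19; S17-b->S20; S18-a->S21; S18-b->S10; S19-a->S19; S19-b->S20; S20-a->S21; S20-b->S10; S21-a->S17; S21-b->S18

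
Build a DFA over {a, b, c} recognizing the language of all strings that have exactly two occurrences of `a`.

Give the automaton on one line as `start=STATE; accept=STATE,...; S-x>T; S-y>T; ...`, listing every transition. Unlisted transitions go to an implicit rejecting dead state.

start=q0; accept=q2; q0-a>q1; q0-b>q0; q0-c>q0; q1-a>q2; q1-b>q1; q1-c>q1; q2-a>q3; q2-b>q2; q2-c>q2; q3-a>q3; q3-b>q3; q3-c>q3

Only the number of `a`s matters, and only up to 3. Make a chain q0 → q1 → q2 → q3 advanced by each `a` (with q3 absorbing); every other symbol self-loops. The accepting set is {q2}.
        a   b   c  
>  q0   q1  q0  q0 
   q1   q2  q1  q1 
 * q2   q3  q2  q2 
   q3   q3  q3  q3 
(> = start, * = accepting)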